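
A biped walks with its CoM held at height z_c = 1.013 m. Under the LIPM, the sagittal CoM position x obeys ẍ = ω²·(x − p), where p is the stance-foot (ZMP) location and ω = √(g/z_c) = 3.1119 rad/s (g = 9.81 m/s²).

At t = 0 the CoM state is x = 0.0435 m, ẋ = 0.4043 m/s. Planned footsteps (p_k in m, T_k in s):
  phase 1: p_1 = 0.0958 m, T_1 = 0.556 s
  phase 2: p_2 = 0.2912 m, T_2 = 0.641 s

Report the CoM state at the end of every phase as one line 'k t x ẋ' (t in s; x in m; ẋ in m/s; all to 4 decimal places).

1 0.5560 0.2986 0.7316
2 1.1970 1.1670 2.8219

phase 1: p=0.0958, T=0.556, ωT=1.730216, cosh=2.909560, sinh=2.732314; start (x,ẋ)=(0.043500, 0.404300) → end (x,ẋ)=(0.298614, 0.731645)
phase 2: p=0.2912, T=0.641, ωT=1.994728, cosh=3.743127, sinh=3.607076; start (x,ẋ)=(0.298614, 0.731645) → end (x,ẋ)=(1.167018, 2.821859)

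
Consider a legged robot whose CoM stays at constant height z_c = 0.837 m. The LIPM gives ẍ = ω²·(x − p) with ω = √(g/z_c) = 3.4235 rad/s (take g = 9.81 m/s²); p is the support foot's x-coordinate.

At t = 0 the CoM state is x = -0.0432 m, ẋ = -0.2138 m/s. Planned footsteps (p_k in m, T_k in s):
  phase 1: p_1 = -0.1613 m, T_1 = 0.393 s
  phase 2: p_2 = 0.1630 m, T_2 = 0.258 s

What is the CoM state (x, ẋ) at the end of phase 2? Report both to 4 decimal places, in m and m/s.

x = -0.0281, ẋ = -0.2618

phase 1: p=-0.1613, T=0.393, ωT=1.345436, cosh=2.050142, sinh=1.789716; start (x,ẋ)=(-0.043200, -0.213800) → end (x,ẋ)=(-0.030947, 0.285289)
phase 2: p=0.1630, T=0.258, ωT=0.883263, cosh=1.416106, sinh=1.002674; start (x,ẋ)=(-0.030947, 0.285289) → end (x,ẋ)=(-0.028094, -0.261754)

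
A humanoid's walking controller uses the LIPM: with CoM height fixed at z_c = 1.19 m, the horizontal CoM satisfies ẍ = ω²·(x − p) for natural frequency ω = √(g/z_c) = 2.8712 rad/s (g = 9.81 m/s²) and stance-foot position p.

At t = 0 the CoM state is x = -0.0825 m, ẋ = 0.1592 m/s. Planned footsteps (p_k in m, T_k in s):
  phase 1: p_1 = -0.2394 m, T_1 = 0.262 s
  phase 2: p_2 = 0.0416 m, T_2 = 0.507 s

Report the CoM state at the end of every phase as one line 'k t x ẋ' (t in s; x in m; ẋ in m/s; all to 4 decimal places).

phase 1: p=-0.2394, T=0.262, ωT=0.752254, cosh=1.296540, sinh=0.825238; start (x,ẋ)=(-0.082500, 0.159200) → end (x,ẋ)=(0.009784, 0.578172)
phase 2: p=0.0416, T=0.507, ωT=1.455698, cosh=2.260357, sinh=2.027120; start (x,ẋ)=(0.009784, 0.578172) → end (x,ẋ)=(0.377885, 1.121698)

1 0.2620 0.0098 0.5782
2 0.7690 0.3779 1.1217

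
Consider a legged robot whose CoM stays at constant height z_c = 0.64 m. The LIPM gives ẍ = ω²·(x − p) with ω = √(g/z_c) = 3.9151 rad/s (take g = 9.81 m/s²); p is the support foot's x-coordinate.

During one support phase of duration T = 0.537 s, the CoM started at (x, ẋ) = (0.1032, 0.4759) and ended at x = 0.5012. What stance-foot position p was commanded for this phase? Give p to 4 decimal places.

ωT = 3.9151·0.537 = 2.102409; cosh(ωT) = 4.154013, sinh(ωT) = 4.031851
x(T) = p + (x₀−p)·cosh(ωT) + (ẋ₀/ω)·sinh(ωT) ⇒ p·(1 − cosh) = x(T) − x₀·cosh − (ẋ₀/ω)·sinh
numerator   = 0.5012 − (0.1032)·4.154013 − (0.4759/3.9151)·4.031851 = -0.417586
denominator = 1 − 4.154013 = -3.154013
p = -0.417586 / -3.154013 = 0.1324

p = 0.1324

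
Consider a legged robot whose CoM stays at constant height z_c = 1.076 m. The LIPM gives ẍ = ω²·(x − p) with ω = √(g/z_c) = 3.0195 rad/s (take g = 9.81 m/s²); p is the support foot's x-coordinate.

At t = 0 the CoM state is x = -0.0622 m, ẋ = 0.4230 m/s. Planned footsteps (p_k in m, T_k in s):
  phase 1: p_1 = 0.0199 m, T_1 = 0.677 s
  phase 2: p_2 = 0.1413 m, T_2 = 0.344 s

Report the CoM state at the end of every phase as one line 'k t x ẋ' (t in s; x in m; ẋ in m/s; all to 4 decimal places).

phase 1: p=0.0199, T=0.677, ωT=2.044202, cosh=3.926236, sinh=3.796753; start (x,ẋ)=(-0.062200, 0.423000) → end (x,ẋ)=(0.229441, 0.719579)
phase 2: p=0.1413, T=0.344, ωT=1.038708, cosh=1.589738, sinh=1.235826; start (x,ẋ)=(0.229441, 0.719579) → end (x,ẋ)=(0.575932, 1.472847)

1 0.6770 0.2294 0.7196
2 1.0210 0.5759 1.4728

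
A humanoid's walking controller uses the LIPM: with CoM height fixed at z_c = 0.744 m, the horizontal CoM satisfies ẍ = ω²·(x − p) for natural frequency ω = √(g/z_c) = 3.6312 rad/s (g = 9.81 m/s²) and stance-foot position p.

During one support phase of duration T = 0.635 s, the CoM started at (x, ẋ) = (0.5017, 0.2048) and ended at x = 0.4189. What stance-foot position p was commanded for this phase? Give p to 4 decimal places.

p = 0.5910

ωT = 3.6312·0.635 = 2.305812; cosh(ωT) = 5.066000, sinh(ωT) = 4.966322
x(T) = p + (x₀−p)·cosh(ωT) + (ẋ₀/ω)·sinh(ωT) ⇒ p·(1 − cosh) = x(T) − x₀·cosh − (ẋ₀/ω)·sinh
numerator   = 0.4189 − (0.5017)·5.066000 − (0.2048/3.6312)·4.966322 = -2.402813
denominator = 1 − 5.066000 = -4.066000
p = -2.402813 / -4.066000 = 0.5910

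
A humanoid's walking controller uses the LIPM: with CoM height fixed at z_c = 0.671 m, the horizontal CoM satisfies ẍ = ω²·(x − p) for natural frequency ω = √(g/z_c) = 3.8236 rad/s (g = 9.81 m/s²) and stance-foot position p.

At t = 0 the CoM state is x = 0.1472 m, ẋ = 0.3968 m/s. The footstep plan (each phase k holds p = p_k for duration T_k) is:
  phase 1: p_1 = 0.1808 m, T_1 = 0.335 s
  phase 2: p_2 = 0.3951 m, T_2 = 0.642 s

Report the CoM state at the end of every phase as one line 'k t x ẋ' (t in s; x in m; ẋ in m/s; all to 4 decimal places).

1 0.3350 0.2880 0.5559
2 0.9770 0.6074 0.8947

phase 1: p=0.1808, T=0.335, ωT=1.280906, cosh=1.938843, sinh=1.661057; start (x,ẋ)=(0.147200, 0.396800) → end (x,ẋ)=(0.288034, 0.555932)
phase 2: p=0.3951, T=0.642, ωT=2.454751, cosh=5.864710, sinh=5.778826; start (x,ẋ)=(0.288034, 0.555932) → end (x,ẋ)=(0.607399, 0.894650)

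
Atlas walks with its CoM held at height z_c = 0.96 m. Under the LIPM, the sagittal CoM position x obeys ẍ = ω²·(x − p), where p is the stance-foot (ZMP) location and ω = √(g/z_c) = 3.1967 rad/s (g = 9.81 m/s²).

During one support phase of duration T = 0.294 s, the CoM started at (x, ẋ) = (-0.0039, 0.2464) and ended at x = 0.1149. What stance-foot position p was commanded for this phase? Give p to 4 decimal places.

ωT = 3.1967·0.294 = 0.939830; cosh(ωT) = 1.475120, sinh(ωT) = 1.084426
x(T) = p + (x₀−p)·cosh(ωT) + (ẋ₀/ω)·sinh(ωT) ⇒ p·(1 − cosh) = x(T) − x₀·cosh − (ẋ₀/ω)·sinh
numerator   = 0.1149 − (-0.0039)·1.475120 − (0.2464/3.1967)·1.084426 = 0.037066
denominator = 1 − 1.475120 = -0.475120
p = 0.037066 / -0.475120 = -0.0780

p = -0.0780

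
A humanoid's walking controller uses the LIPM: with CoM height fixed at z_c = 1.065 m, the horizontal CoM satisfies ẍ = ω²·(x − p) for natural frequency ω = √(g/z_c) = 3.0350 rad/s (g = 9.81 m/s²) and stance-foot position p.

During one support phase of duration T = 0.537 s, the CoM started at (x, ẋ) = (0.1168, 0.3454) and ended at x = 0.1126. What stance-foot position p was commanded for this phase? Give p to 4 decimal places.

ωT = 3.0350·0.537 = 1.629795; cosh(ωT) = 2.649399, sinh(ωT) = 2.453429
x(T) = p + (x₀−p)·cosh(ωT) + (ẋ₀/ω)·sinh(ωT) ⇒ p·(1 − cosh) = x(T) − x₀·cosh − (ẋ₀/ω)·sinh
numerator   = 0.1126 − (0.1168)·2.649399 − (0.3454/3.0350)·2.453429 = -0.476064
denominator = 1 − 2.649399 = -1.649399
p = -0.476064 / -1.649399 = 0.2886

p = 0.2886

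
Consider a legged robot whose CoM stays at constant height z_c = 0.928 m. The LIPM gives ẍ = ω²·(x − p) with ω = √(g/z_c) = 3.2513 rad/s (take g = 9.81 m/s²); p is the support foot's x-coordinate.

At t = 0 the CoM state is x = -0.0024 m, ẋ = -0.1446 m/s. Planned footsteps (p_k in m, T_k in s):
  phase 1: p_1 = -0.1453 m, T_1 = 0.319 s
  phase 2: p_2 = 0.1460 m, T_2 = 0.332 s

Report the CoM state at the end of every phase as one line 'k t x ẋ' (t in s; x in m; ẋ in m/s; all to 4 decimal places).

1 0.3190 0.0267 0.3434
2 0.6510 0.0877 0.0591

phase 1: p=-0.1453, T=0.319, ωT=1.037165, cosh=1.587832, sinh=1.233374; start (x,ẋ)=(-0.002400, -0.144600) → end (x,ẋ)=(0.026748, 0.343438)
phase 2: p=0.1460, T=0.332, ωT=1.079432, cosh=1.641397, sinh=1.301609; start (x,ẋ)=(0.026748, 0.343438) → end (x,ẋ)=(0.087750, 0.059052)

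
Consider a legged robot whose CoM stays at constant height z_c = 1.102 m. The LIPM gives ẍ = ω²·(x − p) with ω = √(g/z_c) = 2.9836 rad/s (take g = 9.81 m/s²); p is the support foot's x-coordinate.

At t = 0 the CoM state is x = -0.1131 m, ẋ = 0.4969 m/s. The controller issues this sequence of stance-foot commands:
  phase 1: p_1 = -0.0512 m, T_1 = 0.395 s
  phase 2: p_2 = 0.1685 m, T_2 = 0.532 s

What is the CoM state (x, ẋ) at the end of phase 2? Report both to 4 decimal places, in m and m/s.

phase 1: p=-0.0512, T=0.395, ωT=1.178522, cosh=1.778651, sinh=1.470917; start (x,ẋ)=(-0.113100, 0.496900) → end (x,ẋ)=(0.083674, 0.612155)
phase 2: p=0.1685, T=0.532, ωT=1.587275, cosh=2.547444, sinh=2.342962; start (x,ẋ)=(0.083674, 0.612155) → end (x,ẋ)=(0.433123, 0.966456)

x = 0.4331, ẋ = 0.9665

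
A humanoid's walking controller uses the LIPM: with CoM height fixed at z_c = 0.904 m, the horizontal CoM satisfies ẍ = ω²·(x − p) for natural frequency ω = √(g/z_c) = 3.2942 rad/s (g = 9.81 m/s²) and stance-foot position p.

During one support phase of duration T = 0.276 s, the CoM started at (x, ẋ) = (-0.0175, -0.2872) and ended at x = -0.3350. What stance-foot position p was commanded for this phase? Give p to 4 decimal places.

ωT = 3.2942·0.276 = 0.909199; cosh(ωT) = 1.442590, sinh(ωT) = 1.039744
x(T) = p + (x₀−p)·cosh(ωT) + (ẋ₀/ω)·sinh(ωT) ⇒ p·(1 − cosh) = x(T) − x₀·cosh − (ẋ₀/ω)·sinh
numerator   = -0.3350 − (-0.0175)·1.442590 − (-0.2872/3.2942)·1.039744 = -0.219106
denominator = 1 − 1.442590 = -0.442590
p = -0.219106 / -0.442590 = 0.4951

p = 0.4951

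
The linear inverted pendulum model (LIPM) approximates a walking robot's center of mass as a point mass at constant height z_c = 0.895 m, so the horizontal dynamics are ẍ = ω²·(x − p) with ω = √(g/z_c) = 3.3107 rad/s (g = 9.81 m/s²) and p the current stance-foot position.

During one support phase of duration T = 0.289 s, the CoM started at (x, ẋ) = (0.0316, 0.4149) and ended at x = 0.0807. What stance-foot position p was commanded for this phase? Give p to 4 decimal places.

p = 0.2138

ωT = 3.3107·0.289 = 0.956792; cosh(ωT) = 1.493728, sinh(ωT) = 1.109605
x(T) = p + (x₀−p)·cosh(ωT) + (ẋ₀/ω)·sinh(ωT) ⇒ p·(1 − cosh) = x(T) − x₀·cosh − (ẋ₀/ω)·sinh
numerator   = 0.0807 − (0.0316)·1.493728 − (0.4149/3.3107)·1.109605 = -0.105558
denominator = 1 − 1.493728 = -0.493728
p = -0.105558 / -0.493728 = 0.2138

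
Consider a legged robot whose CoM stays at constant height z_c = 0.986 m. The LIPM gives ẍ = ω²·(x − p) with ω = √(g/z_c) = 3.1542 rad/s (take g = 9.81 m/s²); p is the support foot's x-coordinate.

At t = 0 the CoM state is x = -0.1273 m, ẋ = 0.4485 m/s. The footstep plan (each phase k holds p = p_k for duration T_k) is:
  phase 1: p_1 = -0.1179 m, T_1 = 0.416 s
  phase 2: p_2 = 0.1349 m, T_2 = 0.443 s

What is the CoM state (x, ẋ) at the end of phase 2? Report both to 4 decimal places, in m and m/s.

phase 1: p=-0.1179, T=0.416, ωT=1.312147, cosh=1.991691, sinh=1.722449; start (x,ẋ)=(-0.127300, 0.448500) → end (x,ẋ)=(0.108296, 0.842204)
phase 2: p=0.1349, T=0.443, ωT=1.397311, cosh=2.145785, sinh=1.898524; start (x,ẋ)=(0.108296, 0.842204) → end (x,ẋ)=(0.584738, 1.647871)

x = 0.5847, ẋ = 1.6479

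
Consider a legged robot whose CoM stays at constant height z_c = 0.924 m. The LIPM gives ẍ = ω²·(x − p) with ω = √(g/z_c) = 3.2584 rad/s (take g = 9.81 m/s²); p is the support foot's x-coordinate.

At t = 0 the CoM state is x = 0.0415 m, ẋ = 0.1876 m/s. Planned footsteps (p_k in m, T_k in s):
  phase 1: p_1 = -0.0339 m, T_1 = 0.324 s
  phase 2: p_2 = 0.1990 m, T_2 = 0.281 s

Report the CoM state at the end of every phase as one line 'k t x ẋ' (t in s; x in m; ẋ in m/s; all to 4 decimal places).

1 0.3240 0.1603 0.6125
2 0.6050 0.3401 0.7554

phase 1: p=-0.0339, T=0.324, ωT=1.055722, cosh=1.610995, sinh=1.263054; start (x,ẋ)=(0.041500, 0.187600) → end (x,ẋ)=(0.160288, 0.612534)
phase 2: p=0.1990, T=0.281, ωT=0.915610, cosh=1.449286, sinh=1.049014; start (x,ẋ)=(0.160288, 0.612534) → end (x,ẋ)=(0.340096, 0.755416)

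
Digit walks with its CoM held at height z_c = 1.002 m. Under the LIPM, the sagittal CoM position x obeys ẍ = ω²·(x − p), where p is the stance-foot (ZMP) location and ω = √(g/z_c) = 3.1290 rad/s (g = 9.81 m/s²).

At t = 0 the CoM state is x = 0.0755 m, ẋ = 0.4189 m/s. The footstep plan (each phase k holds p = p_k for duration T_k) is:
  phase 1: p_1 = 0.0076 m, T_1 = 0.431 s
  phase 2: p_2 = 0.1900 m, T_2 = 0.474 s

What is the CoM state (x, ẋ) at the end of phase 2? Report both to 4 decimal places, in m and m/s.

phase 1: p=0.0076, T=0.431, ωT=1.348599, cosh=2.055814, sinh=1.796211; start (x,ẋ)=(0.075500, 0.418900) → end (x,ẋ)=(0.387660, 1.242802)
phase 2: p=0.1900, T=0.474, ωT=1.483146, cosh=2.316855, sinh=2.089932; start (x,ẋ)=(0.387660, 1.242802) → end (x,ẋ)=(1.478047, 4.171973)

x = 1.4780, ẋ = 4.1720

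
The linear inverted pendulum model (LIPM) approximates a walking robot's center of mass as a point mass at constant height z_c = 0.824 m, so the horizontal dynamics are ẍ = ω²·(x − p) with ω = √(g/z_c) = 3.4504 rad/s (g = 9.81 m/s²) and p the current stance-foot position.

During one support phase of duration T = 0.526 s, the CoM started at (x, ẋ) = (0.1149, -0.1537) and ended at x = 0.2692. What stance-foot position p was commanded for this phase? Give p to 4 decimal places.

p = -0.0187

ωT = 3.4504·0.526 = 1.814910; cosh(ωT) = 3.151689, sinh(ωT) = 2.988837
x(T) = p + (x₀−p)·cosh(ωT) + (ẋ₀/ω)·sinh(ωT) ⇒ p·(1 − cosh) = x(T) − x₀·cosh − (ẋ₀/ω)·sinh
numerator   = 0.2692 − (0.1149)·3.151689 − (-0.1537/3.4504)·2.988837 = 0.040210
denominator = 1 − 3.151689 = -2.151689
p = 0.040210 / -2.151689 = -0.0187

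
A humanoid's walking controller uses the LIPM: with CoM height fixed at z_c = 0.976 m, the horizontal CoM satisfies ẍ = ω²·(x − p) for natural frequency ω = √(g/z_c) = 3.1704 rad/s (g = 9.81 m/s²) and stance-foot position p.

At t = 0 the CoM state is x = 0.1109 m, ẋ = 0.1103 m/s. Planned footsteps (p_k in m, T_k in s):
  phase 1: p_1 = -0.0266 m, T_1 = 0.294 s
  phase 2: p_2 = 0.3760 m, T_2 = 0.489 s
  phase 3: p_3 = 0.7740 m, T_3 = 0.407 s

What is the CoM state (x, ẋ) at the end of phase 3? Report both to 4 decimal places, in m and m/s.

x = 0.2851, ẋ = -1.1357

phase 1: p=-0.0266, T=0.294, ωT=0.932098, cosh=1.466779, sinh=1.073052; start (x,ẋ)=(0.110900, 0.110300) → end (x,ẋ)=(0.212414, 0.629561)
phase 2: p=0.3760, T=0.489, ωT=1.550326, cosh=2.462592, sinh=2.250413; start (x,ẋ)=(0.212414, 0.629561) → end (x,ẋ)=(0.420030, 0.383215)
phase 3: p=0.7740, T=0.407, ωT=1.290353, cosh=1.954621, sinh=1.679447; start (x,ẋ)=(0.420030, 0.383215) → end (x,ẋ)=(0.285123, -1.135679)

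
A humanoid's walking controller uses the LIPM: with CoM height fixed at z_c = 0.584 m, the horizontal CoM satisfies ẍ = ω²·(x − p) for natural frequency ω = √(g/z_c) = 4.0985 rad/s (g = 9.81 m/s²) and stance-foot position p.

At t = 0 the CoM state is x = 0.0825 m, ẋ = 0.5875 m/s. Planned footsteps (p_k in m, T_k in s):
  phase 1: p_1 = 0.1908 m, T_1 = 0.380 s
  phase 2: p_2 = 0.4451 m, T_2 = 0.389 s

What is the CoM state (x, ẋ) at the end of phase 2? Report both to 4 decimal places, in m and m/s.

x = 0.1973, ẋ = -0.7598

phase 1: p=0.1908, T=0.380, ωT=1.557430, cosh=2.478642, sinh=2.267965; start (x,ẋ)=(0.082500, 0.587500) → end (x,ẋ)=(0.247465, 0.449526)
phase 2: p=0.4451, T=0.389, ωT=1.594316, cosh=2.564004, sinh=2.360957; start (x,ẋ)=(0.247465, 0.449526) → end (x,ẋ)=(0.197314, -0.759807)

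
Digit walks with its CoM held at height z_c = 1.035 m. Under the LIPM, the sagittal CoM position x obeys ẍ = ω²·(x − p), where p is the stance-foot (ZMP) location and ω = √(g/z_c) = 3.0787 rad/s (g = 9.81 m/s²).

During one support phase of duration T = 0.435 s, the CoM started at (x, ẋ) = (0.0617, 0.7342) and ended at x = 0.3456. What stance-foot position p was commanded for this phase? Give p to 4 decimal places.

p = 0.1963

ωT = 3.0787·0.435 = 1.339234; cosh(ωT) = 2.039084, sinh(ωT) = 1.777037
x(T) = p + (x₀−p)·cosh(ωT) + (ẋ₀/ω)·sinh(ωT) ⇒ p·(1 − cosh) = x(T) − x₀·cosh − (ẋ₀/ω)·sinh
numerator   = 0.3456 − (0.0617)·2.039084 − (0.7342/3.0787)·1.777037 = -0.203995
denominator = 1 − 2.039084 = -1.039084
p = -0.203995 / -1.039084 = 0.1963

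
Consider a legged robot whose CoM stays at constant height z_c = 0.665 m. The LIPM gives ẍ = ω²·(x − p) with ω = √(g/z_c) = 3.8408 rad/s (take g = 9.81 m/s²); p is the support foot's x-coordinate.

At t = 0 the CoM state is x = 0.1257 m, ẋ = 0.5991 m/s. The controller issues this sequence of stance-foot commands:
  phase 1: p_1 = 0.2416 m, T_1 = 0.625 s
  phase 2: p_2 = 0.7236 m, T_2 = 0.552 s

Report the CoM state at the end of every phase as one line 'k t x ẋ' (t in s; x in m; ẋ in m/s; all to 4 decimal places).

phase 1: p=0.2416, T=0.625, ωT=2.400500, cosh=5.559681, sinh=5.469008; start (x,ẋ)=(0.125700, 0.599100) → end (x,ẋ)=(0.450306, 0.896283)
phase 2: p=0.7236, T=0.552, ωT=2.120122, cosh=4.226084, sinh=4.106067; start (x,ẋ)=(0.450306, 0.896283) → end (x,ẋ)=(0.526822, -0.522239)

1 0.6250 0.4503 0.8963
2 1.1770 0.5268 -0.5222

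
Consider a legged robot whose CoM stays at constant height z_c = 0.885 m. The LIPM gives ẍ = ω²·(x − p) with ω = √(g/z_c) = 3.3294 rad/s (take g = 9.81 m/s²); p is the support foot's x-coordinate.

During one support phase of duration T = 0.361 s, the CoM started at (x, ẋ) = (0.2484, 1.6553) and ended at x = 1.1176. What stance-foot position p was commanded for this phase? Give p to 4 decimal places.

p = 0.1046

ωT = 3.3294·0.361 = 1.201913; cosh(ωT) = 1.813547, sinh(ωT) = 1.512929
x(T) = p + (x₀−p)·cosh(ωT) + (ẋ₀/ω)·sinh(ωT) ⇒ p·(1 − cosh) = x(T) − x₀·cosh − (ẋ₀/ω)·sinh
numerator   = 1.1176 − (0.2484)·1.813547 − (1.6553/3.3294)·1.512929 = -0.085078
denominator = 1 − 1.813547 = -0.813547
p = -0.085078 / -0.813547 = 0.1046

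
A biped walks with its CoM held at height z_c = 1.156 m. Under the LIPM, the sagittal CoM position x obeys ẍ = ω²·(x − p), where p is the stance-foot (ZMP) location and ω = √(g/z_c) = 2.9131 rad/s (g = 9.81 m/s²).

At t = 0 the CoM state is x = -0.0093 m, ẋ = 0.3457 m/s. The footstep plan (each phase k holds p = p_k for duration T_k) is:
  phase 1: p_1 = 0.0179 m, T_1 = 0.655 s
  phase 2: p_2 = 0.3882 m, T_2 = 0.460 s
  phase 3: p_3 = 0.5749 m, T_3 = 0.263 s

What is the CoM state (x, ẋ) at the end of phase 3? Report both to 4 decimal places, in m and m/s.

phase 1: p=0.0179, T=0.655, ωT=1.908081, cosh=3.444252, sinh=3.295887; start (x,ẋ)=(-0.009300, 0.345700) → end (x,ẋ)=(0.315342, 0.929524)
phase 2: p=0.3882, T=0.460, ωT=1.340026, cosh=2.040491, sinh=1.778652; start (x,ẋ)=(0.315342, 0.929524) → end (x,ẋ)=(0.807073, 1.519179)
phase 3: p=0.5749, T=0.263, ωT=0.766145, cosh=1.308129, sinh=0.843328; start (x,ẋ)=(0.807073, 1.519179) → end (x,ẋ)=(1.318408, 2.557663)

x = 1.3184, ẋ = 2.5577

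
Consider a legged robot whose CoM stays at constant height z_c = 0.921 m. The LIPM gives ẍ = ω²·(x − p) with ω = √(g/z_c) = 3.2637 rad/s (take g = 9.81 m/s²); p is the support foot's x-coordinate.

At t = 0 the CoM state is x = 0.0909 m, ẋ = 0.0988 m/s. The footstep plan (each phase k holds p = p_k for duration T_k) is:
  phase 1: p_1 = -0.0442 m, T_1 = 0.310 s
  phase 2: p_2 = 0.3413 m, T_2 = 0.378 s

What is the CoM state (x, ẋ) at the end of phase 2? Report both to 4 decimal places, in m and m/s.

phase 1: p=-0.0442, T=0.310, ωT=1.011747, cosh=1.556993, sinh=1.193409; start (x,ẋ)=(0.090900, 0.098800) → end (x,ẋ)=(0.202277, 0.680036)
phase 2: p=0.3413, T=0.378, ωT=1.233679, cosh=1.862529, sinh=1.571309; start (x,ẋ)=(0.202277, 0.680036) → end (x,ẋ)=(0.409769, 0.553637)

x = 0.4098, ẋ = 0.5536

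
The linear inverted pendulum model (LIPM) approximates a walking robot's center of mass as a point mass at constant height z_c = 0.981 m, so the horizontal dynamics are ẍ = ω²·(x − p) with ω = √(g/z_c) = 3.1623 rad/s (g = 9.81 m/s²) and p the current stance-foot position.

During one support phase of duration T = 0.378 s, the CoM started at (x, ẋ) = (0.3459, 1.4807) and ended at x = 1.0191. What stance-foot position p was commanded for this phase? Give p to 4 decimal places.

ωT = 3.1623·0.378 = 1.195349; cosh(ωT) = 1.803655, sinh(ωT) = 1.501057
x(T) = p + (x₀−p)·cosh(ωT) + (ẋ₀/ω)·sinh(ωT) ⇒ p·(1 − cosh) = x(T) − x₀·cosh − (ẋ₀/ω)·sinh
numerator   = 1.0191 − (0.3459)·1.803655 − (1.4807/3.1623)·1.501057 = -0.307632
denominator = 1 − 1.803655 = -0.803655
p = -0.307632 / -0.803655 = 0.3828

p = 0.3828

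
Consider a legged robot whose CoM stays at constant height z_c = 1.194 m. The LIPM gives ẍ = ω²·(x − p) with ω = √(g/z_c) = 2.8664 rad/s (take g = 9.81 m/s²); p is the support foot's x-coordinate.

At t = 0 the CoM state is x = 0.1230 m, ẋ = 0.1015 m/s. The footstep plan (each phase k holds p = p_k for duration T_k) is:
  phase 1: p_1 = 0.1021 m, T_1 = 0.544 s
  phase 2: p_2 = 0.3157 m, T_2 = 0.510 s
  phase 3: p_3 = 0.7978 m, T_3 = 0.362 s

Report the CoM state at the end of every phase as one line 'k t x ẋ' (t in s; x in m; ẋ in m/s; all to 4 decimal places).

phase 1: p=0.1021, T=0.544, ωT=1.559322, cosh=2.482936, sinh=2.272658; start (x,ẋ)=(0.123000, 0.101500) → end (x,ẋ)=(0.234469, 0.388168)
phase 2: p=0.3157, T=0.510, ωT=1.461864, cosh=2.272899, sinh=2.041095; start (x,ẋ)=(0.234469, 0.388168) → end (x,ẋ)=(0.407475, 0.407015)
phase 3: p=0.7978, T=0.362, ωT=1.037637, cosh=1.588415, sinh=1.234124; start (x,ẋ)=(0.407475, 0.407015) → end (x,ẋ)=(0.353041, -0.734264)

1 0.5440 0.2345 0.3882
2 1.0540 0.4075 0.4070
3 1.4160 0.3530 -0.7343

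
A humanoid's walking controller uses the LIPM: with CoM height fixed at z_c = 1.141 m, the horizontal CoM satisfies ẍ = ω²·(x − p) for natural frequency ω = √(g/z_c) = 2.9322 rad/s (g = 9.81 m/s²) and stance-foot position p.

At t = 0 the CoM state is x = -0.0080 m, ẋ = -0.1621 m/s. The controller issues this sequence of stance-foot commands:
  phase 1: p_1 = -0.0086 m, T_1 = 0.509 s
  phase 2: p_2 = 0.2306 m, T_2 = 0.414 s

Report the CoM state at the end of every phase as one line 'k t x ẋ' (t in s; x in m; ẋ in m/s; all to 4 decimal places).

phase 1: p=-0.0086, T=0.509, ωT=1.492490, cosh=2.336484, sinh=2.111672; start (x,ẋ)=(-0.008000, -0.162100) → end (x,ẋ)=(-0.123937, -0.375029)
phase 2: p=0.2306, T=0.414, ωT=1.213931, cosh=1.831860, sinh=1.534833; start (x,ẋ)=(-0.123937, -0.375029) → end (x,ẋ)=(-0.615168, -2.282572)

1 0.5090 -0.1239 -0.3750
2 0.9230 -0.6152 -2.2826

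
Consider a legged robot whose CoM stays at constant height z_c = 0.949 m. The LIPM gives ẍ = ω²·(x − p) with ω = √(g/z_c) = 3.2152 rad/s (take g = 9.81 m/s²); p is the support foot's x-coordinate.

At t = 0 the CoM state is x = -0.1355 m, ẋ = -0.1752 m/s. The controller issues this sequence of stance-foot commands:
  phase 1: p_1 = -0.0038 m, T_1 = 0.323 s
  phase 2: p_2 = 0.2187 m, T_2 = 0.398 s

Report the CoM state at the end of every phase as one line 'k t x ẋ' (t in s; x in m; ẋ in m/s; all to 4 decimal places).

1 0.3230 -0.2805 -0.8016
2 0.7210 -1.1616 -4.2145

phase 1: p=-0.0038, T=0.323, ωT=1.038510, cosh=1.589493, sinh=1.235511; start (x,ẋ)=(-0.135500, -0.175200) → end (x,ẋ)=(-0.280461, -0.801646)
phase 2: p=0.2187, T=0.398, ωT=1.279650, cosh=1.936757, sinh=1.658622; start (x,ẋ)=(-0.280461, -0.801646) → end (x,ẋ)=(-1.161597, -4.214519)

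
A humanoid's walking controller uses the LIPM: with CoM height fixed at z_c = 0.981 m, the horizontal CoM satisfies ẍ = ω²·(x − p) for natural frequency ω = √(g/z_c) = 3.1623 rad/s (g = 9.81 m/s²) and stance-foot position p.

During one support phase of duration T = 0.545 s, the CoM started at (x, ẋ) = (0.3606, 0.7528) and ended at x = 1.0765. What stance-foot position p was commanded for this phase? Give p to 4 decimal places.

p = 0.3235

ωT = 3.1623·0.545 = 1.723454; cosh(ωT) = 2.891148, sinh(ωT) = 2.712700
x(T) = p + (x₀−p)·cosh(ωT) + (ẋ₀/ω)·sinh(ωT) ⇒ p·(1 − cosh) = x(T) − x₀·cosh − (ẋ₀/ω)·sinh
numerator   = 1.0765 − (0.3606)·2.891148 − (0.7528/3.1623)·2.712700 = -0.611819
denominator = 1 − 2.891148 = -1.891148
p = -0.611819 / -1.891148 = 0.3235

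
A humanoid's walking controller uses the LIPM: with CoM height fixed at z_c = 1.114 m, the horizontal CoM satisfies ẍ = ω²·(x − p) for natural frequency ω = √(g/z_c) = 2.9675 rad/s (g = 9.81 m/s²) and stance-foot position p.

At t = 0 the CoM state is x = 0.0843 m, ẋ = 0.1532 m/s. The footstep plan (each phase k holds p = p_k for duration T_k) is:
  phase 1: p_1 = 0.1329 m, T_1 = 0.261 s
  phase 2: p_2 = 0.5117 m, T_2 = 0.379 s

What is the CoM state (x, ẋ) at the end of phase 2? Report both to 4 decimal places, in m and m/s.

phase 1: p=0.1329, T=0.261, ωT=0.774517, cosh=1.315236, sinh=0.854309; start (x,ẋ)=(0.084300, 0.153200) → end (x,ẋ)=(0.113084, 0.078285)
phase 2: p=0.5117, T=0.379, ωT=1.124683, cosh=1.701997, sinh=1.377242; start (x,ẋ)=(0.113084, 0.078285) → end (x,ẋ)=(-0.130410, -1.495888)

x = -0.1304, ẋ = -1.4959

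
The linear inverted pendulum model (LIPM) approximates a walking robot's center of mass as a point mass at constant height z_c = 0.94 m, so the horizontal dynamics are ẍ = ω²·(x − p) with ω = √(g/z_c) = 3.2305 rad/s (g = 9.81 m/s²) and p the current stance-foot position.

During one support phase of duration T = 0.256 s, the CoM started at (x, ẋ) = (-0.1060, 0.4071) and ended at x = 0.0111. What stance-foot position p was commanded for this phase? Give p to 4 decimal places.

p = -0.1076

ωT = 3.2305·0.256 = 0.827008; cosh(ωT) = 1.361912, sinh(ωT) = 0.924556
x(T) = p + (x₀−p)·cosh(ωT) + (ẋ₀/ω)·sinh(ωT) ⇒ p·(1 − cosh) = x(T) − x₀·cosh − (ẋ₀/ω)·sinh
numerator   = 0.0111 − (-0.1060)·1.361912 − (0.4071/3.2305)·0.924556 = 0.038952
denominator = 1 − 1.361912 = -0.361912
p = 0.038952 / -0.361912 = -0.1076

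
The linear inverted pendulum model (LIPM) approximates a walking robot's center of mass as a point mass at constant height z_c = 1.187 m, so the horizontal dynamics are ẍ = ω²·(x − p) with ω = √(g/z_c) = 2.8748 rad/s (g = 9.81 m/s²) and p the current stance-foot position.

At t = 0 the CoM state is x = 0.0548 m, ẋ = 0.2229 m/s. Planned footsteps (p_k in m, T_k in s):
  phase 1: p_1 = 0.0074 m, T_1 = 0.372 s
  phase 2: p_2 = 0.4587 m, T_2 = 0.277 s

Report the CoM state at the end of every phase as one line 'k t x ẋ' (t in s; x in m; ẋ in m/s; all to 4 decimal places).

1 0.3720 0.1842 0.5381
2 0.6490 0.2578 0.0211

phase 1: p=0.0074, T=0.372, ωT=1.069426, cosh=1.628455, sinh=1.285250; start (x,ẋ)=(0.054800, 0.222900) → end (x,ẋ)=(0.184242, 0.538118)
phase 2: p=0.4587, T=0.277, ωT=0.796320, cosh=1.334175, sinh=0.883190; start (x,ẋ)=(0.184242, 0.538118) → end (x,ẋ)=(0.257844, 0.021096)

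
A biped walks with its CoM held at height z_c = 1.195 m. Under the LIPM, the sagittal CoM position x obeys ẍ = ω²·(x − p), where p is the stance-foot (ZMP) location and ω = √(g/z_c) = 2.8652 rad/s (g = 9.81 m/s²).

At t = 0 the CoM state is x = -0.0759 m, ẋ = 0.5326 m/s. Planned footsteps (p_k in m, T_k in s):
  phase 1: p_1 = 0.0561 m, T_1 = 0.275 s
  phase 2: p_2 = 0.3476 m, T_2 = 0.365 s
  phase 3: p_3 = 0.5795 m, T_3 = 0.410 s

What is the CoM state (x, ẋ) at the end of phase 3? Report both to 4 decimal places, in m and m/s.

x = -0.6523, ẋ = -3.1884

phase 1: p=0.0561, T=0.275, ωT=0.787930, cosh=1.326813, sinh=0.872027; start (x,ẋ)=(-0.075900, 0.532600) → end (x,ẋ)=(0.043058, 0.376854)
phase 2: p=0.3476, T=0.365, ωT=1.045798, cosh=1.598540, sinh=1.247129; start (x,ẋ)=(0.043058, 0.376854) → end (x,ẋ)=(0.024810, -0.485795)
phase 3: p=0.5795, T=0.410, ωT=1.174732, cosh=1.773088, sinh=1.464187; start (x,ẋ)=(0.024810, -0.485795) → end (x,ẋ)=(-0.652267, -3.188385)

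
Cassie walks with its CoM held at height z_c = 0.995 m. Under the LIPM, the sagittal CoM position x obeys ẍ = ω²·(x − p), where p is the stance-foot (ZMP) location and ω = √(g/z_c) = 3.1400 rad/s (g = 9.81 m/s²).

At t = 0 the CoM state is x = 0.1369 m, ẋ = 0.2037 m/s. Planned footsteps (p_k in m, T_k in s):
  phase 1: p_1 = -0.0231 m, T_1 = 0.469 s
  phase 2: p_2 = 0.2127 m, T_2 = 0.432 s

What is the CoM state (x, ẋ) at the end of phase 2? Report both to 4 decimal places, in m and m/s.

x = 1.6310, ẋ = 4.6267

phase 1: p=-0.0231, T=0.469, ωT=1.472660, cosh=2.295067, sinh=2.065752; start (x,ẋ)=(0.136900, 0.203700) → end (x,ẋ)=(0.478121, 1.505339)
phase 2: p=0.2127, T=0.432, ωT=1.356480, cosh=2.070034, sinh=1.812468; start (x,ẋ)=(0.478121, 1.505339) → end (x,ẋ)=(1.631042, 4.626658)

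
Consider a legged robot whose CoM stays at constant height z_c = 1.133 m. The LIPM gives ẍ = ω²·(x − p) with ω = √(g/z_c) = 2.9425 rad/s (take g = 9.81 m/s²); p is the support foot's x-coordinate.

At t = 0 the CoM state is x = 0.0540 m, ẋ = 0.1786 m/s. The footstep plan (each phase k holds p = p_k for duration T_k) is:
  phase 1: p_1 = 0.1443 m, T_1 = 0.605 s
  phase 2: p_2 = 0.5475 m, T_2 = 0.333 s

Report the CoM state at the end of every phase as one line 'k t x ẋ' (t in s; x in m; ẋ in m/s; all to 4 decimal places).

1 0.6050 0.0438 -0.2209
2 0.9380 -0.3039 -2.0318

phase 1: p=0.1443, T=0.605, ωT=1.780212, cosh=3.049859, sinh=2.881257; start (x,ẋ)=(0.054000, 0.178600) → end (x,ẋ)=(0.043780, -0.220867)
phase 2: p=0.5475, T=0.333, ωT=0.979853, cosh=1.519715, sinh=1.144348; start (x,ẋ)=(0.043780, -0.220867) → end (x,ẋ)=(-0.303906, -2.031803)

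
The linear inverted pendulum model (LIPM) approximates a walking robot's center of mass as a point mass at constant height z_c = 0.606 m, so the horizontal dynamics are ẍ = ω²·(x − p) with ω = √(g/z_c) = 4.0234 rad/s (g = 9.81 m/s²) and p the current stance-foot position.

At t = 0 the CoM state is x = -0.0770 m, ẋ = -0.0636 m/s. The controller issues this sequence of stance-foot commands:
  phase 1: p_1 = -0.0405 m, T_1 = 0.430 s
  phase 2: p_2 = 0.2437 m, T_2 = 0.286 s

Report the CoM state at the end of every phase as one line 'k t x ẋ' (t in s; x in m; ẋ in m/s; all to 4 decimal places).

1 0.4300 -0.1899 -0.5862
2 0.7160 -0.7172 -3.4996

phase 1: p=-0.0405, T=0.430, ωT=1.730062, cosh=2.909139, sinh=2.731865; start (x,ẋ)=(-0.077000, -0.063600) → end (x,ẋ)=(-0.189868, -0.586207)
phase 2: p=0.2437, T=0.286, ωT=1.150692, cosh=1.738399, sinh=1.421981; start (x,ẋ)=(-0.189868, -0.586207) → end (x,ẋ)=(-0.717195, -3.499588)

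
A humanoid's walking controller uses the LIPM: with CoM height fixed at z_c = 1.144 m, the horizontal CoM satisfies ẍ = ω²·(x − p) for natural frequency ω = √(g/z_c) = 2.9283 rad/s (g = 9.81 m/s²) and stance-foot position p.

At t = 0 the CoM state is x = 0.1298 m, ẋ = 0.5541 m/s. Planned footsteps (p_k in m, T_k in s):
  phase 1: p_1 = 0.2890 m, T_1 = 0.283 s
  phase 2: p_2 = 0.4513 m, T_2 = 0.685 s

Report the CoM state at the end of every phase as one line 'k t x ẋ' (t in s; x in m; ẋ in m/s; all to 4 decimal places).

phase 1: p=0.2890, T=0.283, ωT=0.828709, cosh=1.363486, sinh=0.926874; start (x,ẋ)=(0.129800, 0.554100) → end (x,ẋ)=(0.247318, 0.323413)
phase 2: p=0.4513, T=0.685, ωT=2.005886, cosh=3.783607, sinh=3.649066; start (x,ẋ)=(0.247318, 0.323413) → end (x,ẋ)=(0.082530, -0.955992)

1 0.2830 0.2473 0.3234
2 0.9680 0.0825 -0.9560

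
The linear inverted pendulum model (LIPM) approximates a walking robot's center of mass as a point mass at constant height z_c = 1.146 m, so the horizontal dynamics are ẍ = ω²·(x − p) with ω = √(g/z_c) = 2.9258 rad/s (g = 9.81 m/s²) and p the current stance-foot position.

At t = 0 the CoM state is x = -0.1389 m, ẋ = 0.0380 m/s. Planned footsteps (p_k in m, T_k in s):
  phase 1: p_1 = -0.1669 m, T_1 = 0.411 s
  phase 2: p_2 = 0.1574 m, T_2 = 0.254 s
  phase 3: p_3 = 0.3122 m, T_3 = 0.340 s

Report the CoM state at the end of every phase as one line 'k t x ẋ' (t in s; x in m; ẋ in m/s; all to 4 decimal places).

1 0.4110 -0.0964 0.1930
2 0.6650 -0.1162 -0.3554
3 1.0050 -0.4879 -2.0090

phase 1: p=-0.1669, T=0.411, ωT=1.202504, cosh=1.814441, sinh=1.514000; start (x,ẋ)=(-0.138900, 0.038000) → end (x,ẋ)=(-0.096432, 0.192979)
phase 2: p=0.1574, T=0.254, ωT=0.743153, cosh=1.289083, sinh=0.813471; start (x,ẋ)=(-0.096432, 0.192979) → end (x,ẋ)=(-0.116156, -0.355368)
phase 3: p=0.3122, T=0.340, ωT=0.994772, cosh=1.536958, sinh=1.167150; start (x,ẋ)=(-0.116156, -0.355368) → end (x,ẋ)=(-0.487927, -2.008955)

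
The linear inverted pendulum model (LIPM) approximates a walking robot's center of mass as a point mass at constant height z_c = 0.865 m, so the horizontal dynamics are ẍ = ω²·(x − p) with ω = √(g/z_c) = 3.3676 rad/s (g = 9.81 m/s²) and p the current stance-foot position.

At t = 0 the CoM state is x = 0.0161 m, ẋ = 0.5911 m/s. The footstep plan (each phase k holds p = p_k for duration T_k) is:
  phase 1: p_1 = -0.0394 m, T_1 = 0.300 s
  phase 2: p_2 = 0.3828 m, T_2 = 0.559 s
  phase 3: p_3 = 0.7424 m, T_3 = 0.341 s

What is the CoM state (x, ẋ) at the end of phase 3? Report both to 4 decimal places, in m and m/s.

phase 1: p=-0.0394, T=0.300, ωT=1.010280, cosh=1.555243, sinh=1.191126; start (x,ẋ)=(0.016100, 0.591100) → end (x,ẋ)=(0.255989, 1.141928)
phase 2: p=0.3828, T=0.559, ωT=1.882488, cosh=3.361022, sinh=3.208811; start (x,ẋ)=(0.255989, 1.141928) → end (x,ẋ)=(1.044670, 2.467729)
phase 3: p=0.7424, T=0.341, ωT=1.148352, cosh=1.735075, sinh=1.417916; start (x,ẋ)=(1.044670, 2.467729) → end (x,ẋ)=(2.305890, 5.725026)

x = 2.3059, ẋ = 5.7250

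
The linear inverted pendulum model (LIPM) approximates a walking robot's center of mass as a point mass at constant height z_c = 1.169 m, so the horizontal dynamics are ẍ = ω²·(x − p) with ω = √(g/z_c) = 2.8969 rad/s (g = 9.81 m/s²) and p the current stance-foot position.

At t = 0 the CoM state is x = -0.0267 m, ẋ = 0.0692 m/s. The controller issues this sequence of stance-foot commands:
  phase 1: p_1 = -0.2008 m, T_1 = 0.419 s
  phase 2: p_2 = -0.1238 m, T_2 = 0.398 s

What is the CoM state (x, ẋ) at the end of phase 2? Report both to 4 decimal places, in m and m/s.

phase 1: p=-0.2008, T=0.419, ωT=1.213801, cosh=1.831661, sinh=1.534595; start (x,ẋ)=(-0.026700, 0.069200) → end (x,ẋ)=(0.154750, 0.900724)
phase 2: p=-0.1238, T=0.398, ωT=1.152966, cosh=1.741637, sinh=1.425938; start (x,ẋ)=(0.154750, 0.900724) → end (x,ẋ)=(0.804695, 2.719369)

x = 0.8047, ẋ = 2.7194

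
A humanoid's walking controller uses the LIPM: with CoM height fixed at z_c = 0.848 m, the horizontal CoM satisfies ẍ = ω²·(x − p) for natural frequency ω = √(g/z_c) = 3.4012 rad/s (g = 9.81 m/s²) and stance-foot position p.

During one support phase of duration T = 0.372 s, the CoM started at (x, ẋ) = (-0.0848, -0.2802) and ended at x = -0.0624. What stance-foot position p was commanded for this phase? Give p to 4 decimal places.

ωT = 3.4012·0.372 = 1.265246; cosh(ωT) = 1.913068, sinh(ωT) = 1.630898
x(T) = p + (x₀−p)·cosh(ωT) + (ẋ₀/ω)·sinh(ωT) ⇒ p·(1 − cosh) = x(T) − x₀·cosh − (ẋ₀/ω)·sinh
numerator   = -0.0624 − (-0.0848)·1.913068 − (-0.2802/3.4012)·1.630898 = 0.234186
denominator = 1 − 1.913068 = -0.913068
p = 0.234186 / -0.913068 = -0.2565

p = -0.2565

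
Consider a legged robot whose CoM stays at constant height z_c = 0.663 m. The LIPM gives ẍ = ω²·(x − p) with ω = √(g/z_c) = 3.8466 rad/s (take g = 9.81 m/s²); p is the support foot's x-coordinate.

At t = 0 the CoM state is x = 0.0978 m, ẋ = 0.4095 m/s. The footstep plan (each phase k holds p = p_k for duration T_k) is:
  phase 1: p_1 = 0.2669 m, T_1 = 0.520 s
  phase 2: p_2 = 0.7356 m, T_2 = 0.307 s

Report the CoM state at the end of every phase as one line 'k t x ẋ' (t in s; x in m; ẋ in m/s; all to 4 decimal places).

phase 1: p=0.2669, T=0.520, ωT=2.000232, cosh=3.763037, sinh=3.627733; start (x,ẋ)=(0.097800, 0.409500) → end (x,ẋ)=(0.016770, -0.818732)
phase 2: p=0.7356, T=0.307, ωT=1.180906, cosh=1.782163, sinh=1.475162; start (x,ẋ)=(0.016770, -0.818732) → end (x,ẋ)=(-0.859453, -5.538010)

1 0.5200 0.0168 -0.8187
2 0.8270 -0.8595 -5.5380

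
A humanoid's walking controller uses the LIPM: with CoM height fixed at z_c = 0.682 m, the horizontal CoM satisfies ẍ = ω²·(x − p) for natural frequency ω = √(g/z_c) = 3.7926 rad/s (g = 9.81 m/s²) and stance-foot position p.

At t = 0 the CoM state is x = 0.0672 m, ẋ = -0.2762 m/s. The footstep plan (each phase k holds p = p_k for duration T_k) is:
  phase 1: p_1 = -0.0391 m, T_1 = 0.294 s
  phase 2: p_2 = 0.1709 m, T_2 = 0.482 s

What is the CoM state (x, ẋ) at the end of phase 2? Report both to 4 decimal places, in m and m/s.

x = -0.1770, ẋ = -1.2271

phase 1: p=-0.0391, T=0.294, ωT=1.115024, cosh=1.688775, sinh=1.360868; start (x,ẋ)=(0.067200, -0.276200) → end (x,ẋ)=(0.041310, 0.082199)
phase 2: p=0.1709, T=0.482, ωT=1.828033, cosh=3.191184, sinh=3.030454; start (x,ẋ)=(0.041310, 0.082199) → end (x,ẋ)=(-0.176964, -1.227103)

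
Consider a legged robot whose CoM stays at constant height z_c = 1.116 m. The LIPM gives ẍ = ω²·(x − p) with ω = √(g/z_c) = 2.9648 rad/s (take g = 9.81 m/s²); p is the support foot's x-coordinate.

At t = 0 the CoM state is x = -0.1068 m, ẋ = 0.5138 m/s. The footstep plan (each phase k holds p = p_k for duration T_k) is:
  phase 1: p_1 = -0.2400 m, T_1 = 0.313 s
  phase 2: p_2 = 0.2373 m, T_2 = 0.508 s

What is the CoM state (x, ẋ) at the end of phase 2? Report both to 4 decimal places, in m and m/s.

phase 1: p=-0.2400, T=0.313, ωT=0.927982, cosh=1.462376, sinh=1.067025; start (x,ẋ)=(-0.106800, 0.513800) → end (x,ẋ)=(0.139704, 1.172749)
phase 2: p=0.2373, T=0.508, ωT=1.506118, cosh=2.365482, sinh=2.143712; start (x,ẋ)=(0.139704, 1.172749) → end (x,ẋ)=(0.854400, 2.153827)

x = 0.8544, ẋ = 2.1538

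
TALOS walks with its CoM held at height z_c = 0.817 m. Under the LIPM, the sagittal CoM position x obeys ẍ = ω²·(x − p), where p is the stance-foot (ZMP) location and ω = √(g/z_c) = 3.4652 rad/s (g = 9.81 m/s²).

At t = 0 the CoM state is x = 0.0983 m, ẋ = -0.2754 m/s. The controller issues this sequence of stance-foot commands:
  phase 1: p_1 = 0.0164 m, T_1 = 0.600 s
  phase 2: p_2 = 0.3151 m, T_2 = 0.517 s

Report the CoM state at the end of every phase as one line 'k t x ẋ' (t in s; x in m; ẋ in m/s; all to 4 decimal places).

phase 1: p=0.0164, T=0.600, ωT=2.079120, cosh=4.061234, sinh=3.936194; start (x,ẋ)=(0.098300, -0.275400) → end (x,ẋ)=(0.036182, -0.001373)
phase 2: p=0.3151, T=0.517, ωT=1.791508, cosh=3.082601, sinh=2.915893; start (x,ẋ)=(0.036182, -0.001373) → end (x,ẋ)=(-0.545847, -2.822457)

1 0.6000 0.0362 -0.0014
2 1.1170 -0.5458 -2.8225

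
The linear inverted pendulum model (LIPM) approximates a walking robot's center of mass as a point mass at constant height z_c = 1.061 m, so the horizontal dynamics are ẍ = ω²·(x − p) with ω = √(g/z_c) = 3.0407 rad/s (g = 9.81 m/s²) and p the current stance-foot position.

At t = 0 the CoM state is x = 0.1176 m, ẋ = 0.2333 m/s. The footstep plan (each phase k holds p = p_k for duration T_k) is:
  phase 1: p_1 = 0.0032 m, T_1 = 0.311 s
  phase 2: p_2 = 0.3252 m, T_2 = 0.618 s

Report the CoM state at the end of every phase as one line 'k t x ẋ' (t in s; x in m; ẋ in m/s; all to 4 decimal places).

1 0.3110 0.2565 0.7258
2 0.9290 0.8585 1.7643

phase 1: p=0.0032, T=0.311, ωT=0.945658, cosh=1.481465, sinh=1.093041; start (x,ẋ)=(0.117600, 0.233300) → end (x,ẋ)=(0.256544, 0.725847)
phase 2: p=0.3252, T=0.618, ωT=1.879153, cosh=3.350337, sinh=3.197617; start (x,ẋ)=(0.256544, 0.725847) → end (x,ẋ)=(0.858484, 1.764289)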